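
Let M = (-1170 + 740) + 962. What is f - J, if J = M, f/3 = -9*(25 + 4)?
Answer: -1315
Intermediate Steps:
f = -783 (f = 3*(-9*(25 + 4)) = 3*(-9*29) = 3*(-261) = -783)
M = 532 (M = -430 + 962 = 532)
J = 532
f - J = -783 - 1*532 = -783 - 532 = -1315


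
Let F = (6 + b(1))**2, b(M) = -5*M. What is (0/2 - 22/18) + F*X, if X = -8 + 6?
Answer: -29/9 ≈ -3.2222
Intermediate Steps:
X = -2
F = 1 (F = (6 - 5*1)**2 = (6 - 5)**2 = 1**2 = 1)
(0/2 - 22/18) + F*X = (0/2 - 22/18) + 1*(-2) = (0*(1/2) - 22*1/18) - 2 = (0 - 11/9) - 2 = -11/9 - 2 = -29/9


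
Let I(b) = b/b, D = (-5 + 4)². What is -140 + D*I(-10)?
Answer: -139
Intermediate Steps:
D = 1 (D = (-1)² = 1)
I(b) = 1
-140 + D*I(-10) = -140 + 1*1 = -140 + 1 = -139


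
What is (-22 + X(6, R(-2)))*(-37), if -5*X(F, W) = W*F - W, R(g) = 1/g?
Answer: 1591/2 ≈ 795.50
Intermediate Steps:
X(F, W) = W/5 - F*W/5 (X(F, W) = -(W*F - W)/5 = -(F*W - W)/5 = -(-W + F*W)/5 = W/5 - F*W/5)
(-22 + X(6, R(-2)))*(-37) = (-22 + (⅕)*(1 - 1*6)/(-2))*(-37) = (-22 + (⅕)*(-½)*(1 - 6))*(-37) = (-22 + (⅕)*(-½)*(-5))*(-37) = (-22 + ½)*(-37) = -43/2*(-37) = 1591/2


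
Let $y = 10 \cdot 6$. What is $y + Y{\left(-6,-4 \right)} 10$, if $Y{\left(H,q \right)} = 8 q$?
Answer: $-260$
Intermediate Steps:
$y = 60$
$y + Y{\left(-6,-4 \right)} 10 = 60 + 8 \left(-4\right) 10 = 60 - 320 = -260$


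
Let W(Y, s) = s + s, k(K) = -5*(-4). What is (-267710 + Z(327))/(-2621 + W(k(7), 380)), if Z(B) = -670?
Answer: 268380/1861 ≈ 144.21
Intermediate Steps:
k(K) = 20
W(Y, s) = 2*s
(-267710 + Z(327))/(-2621 + W(k(7), 380)) = (-267710 - 670)/(-2621 + 2*380) = -268380/(-2621 + 760) = -268380/(-1861) = -268380*(-1/1861) = 268380/1861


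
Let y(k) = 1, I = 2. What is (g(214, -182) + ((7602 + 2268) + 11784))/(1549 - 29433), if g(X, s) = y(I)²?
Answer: -21655/27884 ≈ -0.77661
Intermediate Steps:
g(X, s) = 1 (g(X, s) = 1² = 1)
(g(214, -182) + ((7602 + 2268) + 11784))/(1549 - 29433) = (1 + ((7602 + 2268) + 11784))/(1549 - 29433) = (1 + (9870 + 11784))/(-27884) = (1 + 21654)*(-1/27884) = 21655*(-1/27884) = -21655/27884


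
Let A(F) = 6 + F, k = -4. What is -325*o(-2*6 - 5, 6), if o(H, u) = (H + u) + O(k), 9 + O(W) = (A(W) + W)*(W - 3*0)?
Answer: 3900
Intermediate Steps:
O(W) = -9 + W*(6 + 2*W) (O(W) = -9 + ((6 + W) + W)*(W - 3*0) = -9 + (6 + 2*W)*(W + 0) = -9 + (6 + 2*W)*W = -9 + W*(6 + 2*W))
o(H, u) = -1 + H + u (o(H, u) = (H + u) + (-9 + (-4)² - 4*(6 - 4)) = (H + u) + (-9 + 16 - 4*2) = (H + u) + (-9 + 16 - 8) = (H + u) - 1 = -1 + H + u)
-325*o(-2*6 - 5, 6) = -325*(-1 + (-2*6 - 5) + 6) = -325*(-1 + (-12 - 5) + 6) = -325*(-1 - 17 + 6) = -325*(-12) = 3900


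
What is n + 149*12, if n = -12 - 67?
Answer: 1709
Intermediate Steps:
n = -79
n + 149*12 = -79 + 149*12 = -79 + 1788 = 1709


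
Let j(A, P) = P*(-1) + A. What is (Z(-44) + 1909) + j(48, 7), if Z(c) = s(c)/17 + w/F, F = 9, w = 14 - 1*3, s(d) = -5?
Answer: 298492/153 ≈ 1950.9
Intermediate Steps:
j(A, P) = A - P (j(A, P) = -P + A = A - P)
w = 11 (w = 14 - 3 = 11)
Z(c) = 142/153 (Z(c) = -5/17 + 11/9 = 142/153)
(Z(-44) + 1909) + j(48, 7) = (142/153 + 1909) + (48 - 1*7) = 292219/153 + (48 - 7) = 292219/153 + 41 = 298492/153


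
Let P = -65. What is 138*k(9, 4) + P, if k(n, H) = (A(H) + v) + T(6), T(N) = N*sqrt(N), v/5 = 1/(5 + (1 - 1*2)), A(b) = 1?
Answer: 491/2 + 828*sqrt(6) ≈ 2273.7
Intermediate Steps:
v = 5/4 (v = 5/(5 + (1 - 1*2)) = 5/(5 + (1 - 2)) = 5/(5 - 1) = 5/4 ≈ 1.2500)
T(N) = N**(3/2)
k(n, H) = 9/4 + 6*sqrt(6) (k(n, H) = (1 + 5/4) + 6**(3/2) = 9/4 + 6*sqrt(6))
138*k(9, 4) + P = 138*(9/4 + 6*sqrt(6)) - 65 = (621/2 + 828*sqrt(6)) - 65 = 491/2 + 828*sqrt(6)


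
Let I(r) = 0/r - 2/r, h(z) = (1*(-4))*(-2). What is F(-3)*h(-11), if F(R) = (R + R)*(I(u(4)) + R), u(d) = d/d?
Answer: 240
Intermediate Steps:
h(z) = 8 (h(z) = -4*(-2) = 8)
u(d) = 1
I(r) = -2/r (I(r) = 0 - 2/r = -2/r)
F(R) = 2*R*(-2 + R) (F(R) = (R + R)*(-2/1 + R) = (2*R)*(-2*1 + R) = (2*R)*(-2 + R) = 2*R*(-2 + R))
F(-3)*h(-11) = (2*(-3)*(-2 - 3))*8 = (2*(-3)*(-5))*8 = 30*8 = 240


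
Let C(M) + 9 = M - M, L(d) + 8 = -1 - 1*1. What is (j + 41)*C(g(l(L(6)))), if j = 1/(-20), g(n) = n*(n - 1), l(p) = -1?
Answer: -7371/20 ≈ -368.55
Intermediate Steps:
L(d) = -10 (L(d) = -8 + (-1 - 1*1) = -8 + (-1 - 1) = -8 - 2 = -10)
g(n) = n*(-1 + n)
j = -1/20 ≈ -0.050000
C(M) = -9 (C(M) = -9 + (M - M) = -9 + 0 = -9)
(j + 41)*C(g(l(L(6)))) = (-1/20 + 41)*(-9) = (819/20)*(-9) = -7371/20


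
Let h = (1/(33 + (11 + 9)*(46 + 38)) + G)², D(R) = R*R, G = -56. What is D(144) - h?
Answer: 51645086255/2934369 ≈ 17600.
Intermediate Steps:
D(R) = R²
h = 9201989329/2934369 (h = (1/(33 + (11 + 9)*(46 + 38)) - 56)² = (1/(33 + 20*84) - 56)² = (1/(33 + 1680) - 56)² = (1/1713 - 56)² = (-95927/1713)² = 9201989329/2934369 ≈ 3135.9)
D(144) - h = 144² - 1*9201989329/2934369 = 20736 - 9201989329/2934369 = 51645086255/2934369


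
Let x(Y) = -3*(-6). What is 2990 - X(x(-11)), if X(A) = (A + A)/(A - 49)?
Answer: 92726/31 ≈ 2991.2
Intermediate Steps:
x(Y) = 18
X(A) = 2*A/(-49 + A) (X(A) = (2*A)/(-49 + A) = 2*A/(-49 + A))
2990 - X(x(-11)) = 2990 - 2*18/(-49 + 18) = 2990 - 2*18/(-31) = 2990 - 2*18*(-1)/31 = 2990 - 1*(-36/31) = 2990 + 36/31 = 92726/31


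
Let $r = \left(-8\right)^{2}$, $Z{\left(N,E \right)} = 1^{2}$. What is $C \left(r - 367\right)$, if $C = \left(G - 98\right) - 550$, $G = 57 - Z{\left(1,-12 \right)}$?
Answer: $179376$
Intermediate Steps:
$Z{\left(N,E \right)} = 1$
$G = 56$ ($G = 57 - 1 = 56$)
$r = 64$
$C = -592$ ($C = \left(56 - 98\right) - 550 = -42 - 550 = -592$)
$C \left(r - 367\right) = - 592 \left(64 - 367\right) = \left(-592\right) \left(-303\right) = 179376$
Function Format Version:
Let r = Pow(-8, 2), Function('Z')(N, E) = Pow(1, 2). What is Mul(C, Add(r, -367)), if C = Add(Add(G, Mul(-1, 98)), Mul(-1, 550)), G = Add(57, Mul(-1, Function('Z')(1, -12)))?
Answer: 179376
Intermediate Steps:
Function('Z')(N, E) = 1
G = 56 (G = Add(57, Mul(-1, 1)) = Add(57, -1) = 56)
r = 64
C = -592 (C = Add(Add(56, Mul(-1, 98)), Mul(-1, 550)) = Add(Add(56, -98), -550) = Add(-42, -550) = -592)
Mul(C, Add(r, -367)) = Mul(-592, Add(64, -367)) = Mul(-592, -303) = 179376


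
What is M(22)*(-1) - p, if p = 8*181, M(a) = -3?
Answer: -1445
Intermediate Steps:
p = 1448
M(22)*(-1) - p = -3*(-1) - 1*1448 = 3 - 1448 = -1445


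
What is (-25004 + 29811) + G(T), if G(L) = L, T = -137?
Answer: 4670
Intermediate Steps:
(-25004 + 29811) + G(T) = (-25004 + 29811) - 137 = 4807 - 137 = 4670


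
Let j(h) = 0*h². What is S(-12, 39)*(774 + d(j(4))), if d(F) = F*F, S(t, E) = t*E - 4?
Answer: -365328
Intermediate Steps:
S(t, E) = -4 + E*t (S(t, E) = E*t - 4 = -4 + E*t)
j(h) = 0
d(F) = F²
S(-12, 39)*(774 + d(j(4))) = (-4 + 39*(-12))*(774 + 0²) = (-4 - 468)*(774 + 0) = -472*774 = -365328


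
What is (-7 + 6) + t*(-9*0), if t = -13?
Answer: -1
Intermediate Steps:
(-7 + 6) + t*(-9*0) = (-7 + 6) - (-117)*0 = -1 - 13*0 = -1 + 0 = -1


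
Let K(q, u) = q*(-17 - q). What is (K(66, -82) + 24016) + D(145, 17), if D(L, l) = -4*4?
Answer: 18522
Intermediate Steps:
D(L, l) = -16
(K(66, -82) + 24016) + D(145, 17) = (-1*66*(17 + 66) + 24016) - 16 = (-1*66*83 + 24016) - 16 = (-5478 + 24016) - 16 = 18538 - 16 = 18522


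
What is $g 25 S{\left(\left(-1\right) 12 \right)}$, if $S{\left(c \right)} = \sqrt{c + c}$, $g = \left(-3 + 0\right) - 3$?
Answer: $- 300 i \sqrt{6} \approx - 734.85 i$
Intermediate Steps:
$g = -6$ ($g = -3 - 3 = -6$)
$S{\left(c \right)} = \sqrt{2} \sqrt{c}$ ($S{\left(c \right)} = \sqrt{2 c} = \sqrt{2} \sqrt{c}$)
$g 25 S{\left(\left(-1\right) 12 \right)} = \left(-6\right) 25 \sqrt{2} \sqrt{\left(-1\right) 12} = - 150 \sqrt{2} \sqrt{-12} = - 150 \sqrt{2} \cdot 2 i \sqrt{3} = - 150 \cdot 2 i \sqrt{6} = - 300 i \sqrt{6}$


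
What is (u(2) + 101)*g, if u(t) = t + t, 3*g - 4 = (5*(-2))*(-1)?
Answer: 490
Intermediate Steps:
g = 14/3 (g = 4/3 + ((5*(-2))*(-1))/3 = 4/3 + (-10*(-1))/3 = 4/3 + (1/3)*10 = 4/3 + 10/3 = 14/3 ≈ 4.6667)
u(t) = 2*t
(u(2) + 101)*g = (2*2 + 101)*(14/3) = (4 + 101)*(14/3) = 105*(14/3) = 490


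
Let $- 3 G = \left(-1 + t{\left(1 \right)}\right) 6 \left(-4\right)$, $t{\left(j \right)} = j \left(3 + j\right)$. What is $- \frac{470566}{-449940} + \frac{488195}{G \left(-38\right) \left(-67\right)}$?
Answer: $\frac{6900331199}{763698160} \approx 9.0354$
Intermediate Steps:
$G = 24$ ($G = - \frac{\left(-1 + 1 \left(3 + 1\right)\right) 6 \left(-4\right)}{3} = - \frac{\left(-1 + 1 \cdot 4\right) 6 \left(-4\right)}{3} = - \frac{\left(-1 + 4\right) 6 \left(-4\right)}{3} = - \frac{3 \cdot 6 \left(-4\right)}{3} = - \frac{18 \left(-4\right)}{3} = \left(- \frac{1}{3}\right) \left(-72\right) = 24$)
$- \frac{470566}{-449940} + \frac{488195}{G \left(-38\right) \left(-67\right)} = - \frac{470566}{-449940} + \frac{488195}{24 \left(-38\right) \left(-67\right)} = \left(-470566\right) \left(- \frac{1}{449940}\right) + \frac{488195}{\left(-912\right) \left(-67\right)} = \frac{235283}{224970} + \frac{488195}{61104} = \frac{6900331199}{763698160}$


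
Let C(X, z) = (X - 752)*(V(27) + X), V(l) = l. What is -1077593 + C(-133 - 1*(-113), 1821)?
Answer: -1082997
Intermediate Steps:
C(X, z) = (-752 + X)*(27 + X) (C(X, z) = (X - 752)*(27 + X) = (-752 + X)*(27 + X))
-1077593 + C(-133 - 1*(-113), 1821) = -1077593 + (-20304 + (-133 - 1*(-113))**2 - 725*(-133 - 1*(-113))) = -1077593 + (-20304 + (-133 + 113)**2 - 725*(-133 + 113)) = -1077593 + (-20304 + (-20)**2 - 725*(-20)) = -1077593 + (-20304 + 400 + 14500) = -1077593 - 5404 = -1082997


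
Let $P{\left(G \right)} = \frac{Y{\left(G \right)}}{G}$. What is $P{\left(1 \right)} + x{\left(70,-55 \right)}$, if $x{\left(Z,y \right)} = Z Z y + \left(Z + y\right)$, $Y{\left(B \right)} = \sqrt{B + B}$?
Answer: $-269485 + \sqrt{2} \approx -2.6948 \cdot 10^{5}$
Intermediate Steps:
$Y{\left(B \right)} = \sqrt{2} \sqrt{B}$ ($Y{\left(B \right)} = \sqrt{2 B} = \sqrt{2} \sqrt{B}$)
$x{\left(Z,y \right)} = Z + y + y Z^{2}$ ($x{\left(Z,y \right)} = Z^{2} y + \left(Z + y\right) = y Z^{2} + \left(Z + y\right) = Z + y + y Z^{2}$)
$P{\left(G \right)} = \frac{\sqrt{2}}{\sqrt{G}}$ ($P{\left(G \right)} = \frac{\sqrt{2} \sqrt{G}}{G} = \frac{\sqrt{2}}{\sqrt{G}}$)
$P{\left(1 \right)} + x{\left(70,-55 \right)} = \sqrt{2} \frac{1}{\sqrt{1}} - \left(-15 + 269500\right) = \sqrt{2} \cdot 1 - 269485 = \sqrt{2} - 269485 = -269485 + \sqrt{2}$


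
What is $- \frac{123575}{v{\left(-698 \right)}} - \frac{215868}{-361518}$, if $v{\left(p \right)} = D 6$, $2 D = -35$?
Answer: $\frac{1489908433}{1265313} \approx 1177.5$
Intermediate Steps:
$D = - \frac{35}{2}$ ($D = \frac{1}{2} \left(-35\right) = - \frac{35}{2} \approx -17.5$)
$v{\left(p \right)} = -105$ ($v{\left(p \right)} = \left(- \frac{35}{2}\right) 6 = -105$)
$- \frac{123575}{v{\left(-698 \right)}} - \frac{215868}{-361518} = - \frac{123575}{-105} - \frac{215868}{-361518} = \left(-123575\right) \left(- \frac{1}{105}\right) - - \frac{35978}{60253} = \frac{24715}{21} + \frac{35978}{60253} = \frac{1489908433}{1265313}$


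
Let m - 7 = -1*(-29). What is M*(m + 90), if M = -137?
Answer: -17262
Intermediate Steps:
m = 36 (m = 7 - 1*(-29) = 7 + 29 = 36)
M*(m + 90) = -137*(36 + 90) = -137*126 = -17262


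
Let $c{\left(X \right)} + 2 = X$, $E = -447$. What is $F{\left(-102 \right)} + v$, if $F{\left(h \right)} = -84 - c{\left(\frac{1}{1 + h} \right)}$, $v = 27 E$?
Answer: $- \frac{1227250}{101} \approx -12151.0$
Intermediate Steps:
$c{\left(X \right)} = -2 + X$
$v = -12069$ ($v = 27 \left(-447\right) = -12069$)
$F{\left(h \right)} = -82 - \frac{1}{1 + h}$ ($F{\left(h \right)} = -84 - \left(-2 + \frac{1}{1 + h}\right) = -84 + \left(2 - \frac{1}{1 + h}\right) = -82 - \frac{1}{1 + h}$)
$F{\left(-102 \right)} + v = \frac{-83 - -8364}{1 - 102} - 12069 = \frac{-83 + 8364}{-101} - 12069 = \left(- \frac{1}{101}\right) 8281 - 12069 = - \frac{8281}{101} - 12069 = - \frac{1227250}{101}$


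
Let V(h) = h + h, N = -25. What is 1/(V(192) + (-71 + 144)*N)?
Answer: -1/1441 ≈ -0.00069396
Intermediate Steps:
V(h) = 2*h
1/(V(192) + (-71 + 144)*N) = 1/(2*192 + (-71 + 144)*(-25)) = 1/(384 + 73*(-25)) = 1/(384 - 1825) = 1/(-1441) = -1/1441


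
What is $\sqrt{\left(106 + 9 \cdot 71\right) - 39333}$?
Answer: $2 i \sqrt{9647} \approx 196.44 i$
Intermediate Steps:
$\sqrt{\left(106 + 9 \cdot 71\right) - 39333} = \sqrt{\left(106 + 639\right) - 39333} = \sqrt{745 - 39333} = \sqrt{-38588} = 2 i \sqrt{9647}$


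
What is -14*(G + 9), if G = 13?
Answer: -308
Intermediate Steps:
-14*(G + 9) = -14*(13 + 9) = -14*22 = -308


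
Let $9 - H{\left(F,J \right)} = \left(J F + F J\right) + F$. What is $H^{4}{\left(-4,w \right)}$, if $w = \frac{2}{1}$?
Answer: $707281$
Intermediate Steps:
$w = 2$ ($w = 2 \cdot 1 = 2$)
$H{\left(F,J \right)} = 9 - F - 2 F J$ ($H{\left(F,J \right)} = 9 - \left(\left(J F + F J\right) + F\right) = 9 - \left(\left(F J + F J\right) + F\right) = 9 - \left(2 F J + F\right) = 9 - \left(F + 2 F J\right) = 9 - F - 2 F J$)
$H^{4}{\left(-4,w \right)} = \left(9 - -4 - \left(-8\right) 2\right)^{4} = \left(9 + 4 + 16\right)^{4} = 29^{4} = 707281$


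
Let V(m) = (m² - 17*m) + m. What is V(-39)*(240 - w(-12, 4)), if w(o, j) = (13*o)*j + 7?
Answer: 1838265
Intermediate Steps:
w(o, j) = 7 + 13*j*o (w(o, j) = 13*j*o + 7 = 7 + 13*j*o)
V(m) = m² - 16*m
V(-39)*(240 - w(-12, 4)) = (-39*(-16 - 39))*(240 - (7 + 13*4*(-12))) = (-39*(-55))*(240 - (7 - 624)) = 2145*(240 - 1*(-617)) = 2145*(240 + 617) = 2145*857 = 1838265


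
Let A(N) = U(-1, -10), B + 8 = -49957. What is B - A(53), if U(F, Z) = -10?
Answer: -49955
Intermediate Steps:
B = -49965 (B = -8 - 49957 = -49965)
A(N) = -10
B - A(53) = -49965 - 1*(-10) = -49965 + 10 = -49955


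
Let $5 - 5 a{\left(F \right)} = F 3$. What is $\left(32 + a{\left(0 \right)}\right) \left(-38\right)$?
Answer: $-1254$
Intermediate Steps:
$a{\left(F \right)} = 1 - \frac{3 F}{5}$ ($a{\left(F \right)} = 1 - \frac{F 3}{5} = 1 - \frac{3 F}{5}$)
$\left(32 + a{\left(0 \right)}\right) \left(-38\right) = \left(32 + \left(1 - 0\right)\right) \left(-38\right) = \left(32 + \left(1 + 0\right)\right) \left(-38\right) = \left(32 + 1\right) \left(-38\right) = 33 \left(-38\right) = -1254$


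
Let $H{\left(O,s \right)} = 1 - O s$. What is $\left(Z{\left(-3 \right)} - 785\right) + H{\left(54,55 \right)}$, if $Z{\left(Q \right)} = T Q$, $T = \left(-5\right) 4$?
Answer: $-3694$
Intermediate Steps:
$T = -20$
$H{\left(O,s \right)} = 1 - O s$
$Z{\left(Q \right)} = - 20 Q$
$\left(Z{\left(-3 \right)} - 785\right) + H{\left(54,55 \right)} = \left(\left(-20\right) \left(-3\right) - 785\right) + \left(1 - 54 \cdot 55\right) = \left(60 - 785\right) + \left(1 - 2970\right) = -725 - 2969 = -3694$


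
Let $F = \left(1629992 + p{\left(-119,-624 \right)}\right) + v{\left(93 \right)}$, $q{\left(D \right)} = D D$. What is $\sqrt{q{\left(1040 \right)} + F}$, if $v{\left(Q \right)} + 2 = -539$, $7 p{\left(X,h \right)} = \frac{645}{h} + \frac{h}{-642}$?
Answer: $\frac{\sqrt{4112519865457003}}{38948} \approx 1646.5$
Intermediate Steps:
$p{\left(X,h \right)} = - \frac{h}{4494} + \frac{645}{7 h}$ ($p{\left(X,h \right)} = \frac{\frac{645}{h} + \frac{h}{-642}}{7} = \frac{\frac{645}{h} + h \left(- \frac{1}{642}\right)}{7} = \frac{\frac{645}{h} - \frac{h}{642}}{7} = - \frac{h}{4494} + \frac{645}{7 h}$)
$v{\left(Q \right)} = -541$ ($v{\left(Q \right)} = -2 - 539 = -541$)
$q{\left(D \right)} = D^{2}$
$F = \frac{253855428819}{155792}$ ($F = \left(1629992 + \frac{414090 - \left(-624\right)^{2}}{4494 \left(-624\right)}\right) - 541 = \left(1629992 + \frac{1}{4494} \left(- \frac{1}{624}\right) \left(414090 - 389376\right)\right) - 541 = \left(1629992 + \frac{1}{4494} \left(- \frac{1}{624}\right) 24714\right) - 541 = \left(1629992 - \frac{1373}{155792}\right) - 541 = \frac{253939712291}{155792} - 541 = \frac{253855428819}{155792} \approx 1.6295 \cdot 10^{6}$)
$\sqrt{q{\left(1040 \right)} + F} = \sqrt{1040^{2} + \frac{253855428819}{155792}} = \sqrt{1081600 + \frac{253855428819}{155792}} = \sqrt{\frac{422360056019}{155792}} = \frac{\sqrt{4112519865457003}}{38948}$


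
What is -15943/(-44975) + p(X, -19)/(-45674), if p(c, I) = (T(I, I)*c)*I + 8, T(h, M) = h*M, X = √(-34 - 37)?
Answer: 363910391/1027094075 + 6859*I*√71/45674 ≈ 0.35431 + 1.2654*I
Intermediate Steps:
X = I*√71 (X = √(-71) = I*√71 ≈ 8.4261*I)
T(h, M) = M*h
p(c, I) = 8 + c*I³ (p(c, I) = ((I*I)*c)*I + 8 = (I²*c)*I + 8 = (c*I²)*I + 8 = c*I³ + 8 = 8 + c*I³)
-15943/(-44975) + p(X, -19)/(-45674) = -15943/(-44975) + (8 + (I*√71)*(-19)³)/(-45674) = -15943*(-1/44975) + (8 + (I*√71)*(-6859))*(-1/45674) = 15943/44975 + (8 - 6859*I*√71)*(-1/45674) = 15943/44975 + (-4/22837 + 6859*I*√71/45674) = 363910391/1027094075 + 6859*I*√71/45674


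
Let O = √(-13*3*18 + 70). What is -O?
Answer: -2*I*√158 ≈ -25.14*I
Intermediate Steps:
O = 2*I*√158 (O = √(-39*18 + 70) = √(-702 + 70) = √(-632) = 2*I*√158 ≈ 25.14*I)
-O = -2*I*√158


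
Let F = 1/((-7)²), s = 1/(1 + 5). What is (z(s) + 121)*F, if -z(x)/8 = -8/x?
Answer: 505/49 ≈ 10.306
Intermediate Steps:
s = ⅙ (s = 1/6 = ⅙ ≈ 0.16667)
z(x) = 64/x (z(x) = -(-64)/x = 64/x)
F = 1/49 ≈ 0.020408
(z(s) + 121)*F = (64/(⅙) + 121)*(1/49) = (64*6 + 121)*(1/49) = (384 + 121)*(1/49) = 505*(1/49) = 505/49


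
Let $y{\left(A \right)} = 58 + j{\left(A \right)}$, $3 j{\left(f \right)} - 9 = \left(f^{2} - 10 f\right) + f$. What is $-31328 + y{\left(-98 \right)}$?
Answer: $- \frac{83315}{3} \approx -27772.0$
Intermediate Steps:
$j{\left(f \right)} = 3 - 3 f + \frac{f^{2}}{3}$ ($j{\left(f \right)} = 3 + \frac{\left(f^{2} - 10 f\right) + f}{3} = 3 + \frac{f^{2} - 9 f}{3} = 3 + \left(- 3 f + \frac{f^{2}}{3}\right) = 3 - 3 f + \frac{f^{2}}{3}$)
$y{\left(A \right)} = 61 - 3 A + \frac{A^{2}}{3}$ ($y{\left(A \right)} = 58 + \left(3 - 3 A + \frac{A^{2}}{3}\right) = 61 - 3 A + \frac{A^{2}}{3}$)
$-31328 + y{\left(-98 \right)} = -31328 + \left(61 - -294 + \frac{\left(-98\right)^{2}}{3}\right) = -31328 + \left(61 + 294 + \frac{1}{3} \cdot 9604\right) = -31328 + \left(61 + 294 + \frac{9604}{3}\right) = -31328 + \frac{10669}{3} = - \frac{83315}{3}$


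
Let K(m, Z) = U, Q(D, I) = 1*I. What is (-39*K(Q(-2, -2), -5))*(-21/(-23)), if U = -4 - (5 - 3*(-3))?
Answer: 14742/23 ≈ 640.96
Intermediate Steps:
Q(D, I) = I
U = -18 (U = -4 - (5 + 9) = -4 - 1*14 = -4 - 14 = -18)
K(m, Z) = -18
(-39*K(Q(-2, -2), -5))*(-21/(-23)) = (-39*(-18))*(-21/(-23)) = 702*(-21*(-1/23)) = 702*(21/23) = 14742/23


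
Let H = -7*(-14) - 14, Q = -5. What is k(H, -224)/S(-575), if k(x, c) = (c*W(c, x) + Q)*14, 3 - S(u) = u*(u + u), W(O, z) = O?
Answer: -702394/661247 ≈ -1.0622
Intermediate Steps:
H = 84 (H = 98 - 14 = 84)
S(u) = 3 - 2*u² (S(u) = 3 - u*(u + u) = 3 - u*2*u = 3 - 2*u²)
k(x, c) = -70 + 14*c² (k(x, c) = (c*c - 5)*14 = (c² - 5)*14 = (-5 + c²)*14 = -70 + 14*c²)
k(H, -224)/S(-575) = (-70 + 14*(-224)²)/(3 - 2*(-575)²) = (-70 + 14*50176)/(3 - 2*330625) = (-70 + 702464)/(3 - 661250) = 702394/(-661247) = 702394*(-1/661247) = -702394/661247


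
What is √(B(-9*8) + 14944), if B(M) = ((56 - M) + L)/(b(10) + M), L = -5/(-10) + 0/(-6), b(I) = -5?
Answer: √354372326/154 ≈ 122.24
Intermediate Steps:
L = ½ (L = -5*(-⅒) + 0*(-⅙) = ½ + 0 = ½ ≈ 0.50000)
B(M) = (113/2 - M)/(-5 + M) (B(M) = ((56 - M) + ½)/(-5 + M) = (113/2 - M)/(-5 + M))
√(B(-9*8) + 14944) = √((113/2 - (-9)*8)/(-5 - 9*8) + 14944) = √((113/2 - 1*(-72))/(-5 - 72) + 14944) = √((113/2 + 72)/(-77) + 14944) = √(-1/77*257/2 + 14944) = √(-257/154 + 14944) = √(2301119/154) = √354372326/154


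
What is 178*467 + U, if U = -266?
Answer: 82860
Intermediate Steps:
178*467 + U = 178*467 - 266 = 83126 - 266 = 82860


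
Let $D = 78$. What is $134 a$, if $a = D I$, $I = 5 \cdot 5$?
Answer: $261300$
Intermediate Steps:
$I = 25$
$a = 1950$ ($a = 78 \cdot 25 = 1950$)
$134 a = 134 \cdot 1950 = 261300$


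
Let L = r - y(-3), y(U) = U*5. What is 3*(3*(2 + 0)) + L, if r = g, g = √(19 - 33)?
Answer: 33 + I*√14 ≈ 33.0 + 3.7417*I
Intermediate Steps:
g = I*√14 (g = √(-14) = I*√14 ≈ 3.7417*I)
y(U) = 5*U
r = I*√14 ≈ 3.7417*I
L = 15 + I*√14 (L = I*√14 - 5*(-3) = I*√14 - 1*(-15) = I*√14 + 15 = 15 + I*√14 ≈ 15.0 + 3.7417*I)
3*(3*(2 + 0)) + L = 3*(3*(2 + 0)) + (15 + I*√14) = 3*(3*2) + (15 + I*√14) = 3*6 + (15 + I*√14) = 18 + (15 + I*√14) = 33 + I*√14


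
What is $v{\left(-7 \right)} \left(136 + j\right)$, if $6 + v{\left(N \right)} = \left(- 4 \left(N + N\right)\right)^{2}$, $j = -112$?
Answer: $75120$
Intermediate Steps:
$v{\left(N \right)} = -6 + 64 N^{2}$ ($v{\left(N \right)} = -6 + \left(- 4 \left(N + N\right)\right)^{2} = -6 + \left(- 4 \cdot 2 N\right)^{2} = -6 + \left(- 8 N\right)^{2} = -6 + 64 N^{2}$)
$v{\left(-7 \right)} \left(136 + j\right) = \left(-6 + 64 \left(-7\right)^{2}\right) \left(136 - 112\right) = \left(-6 + 64 \cdot 49\right) 24 = \left(-6 + 3136\right) 24 = 3130 \cdot 24 = 75120$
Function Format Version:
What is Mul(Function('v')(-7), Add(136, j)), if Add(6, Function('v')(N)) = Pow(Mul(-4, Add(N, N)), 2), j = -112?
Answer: 75120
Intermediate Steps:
Function('v')(N) = Add(-6, Mul(64, Pow(N, 2))) (Function('v')(N) = Add(-6, Pow(Mul(-4, Add(N, N)), 2)) = Add(-6, Pow(Mul(-4, Mul(2, N)), 2)) = Add(-6, Pow(Mul(-8, N), 2)) = Add(-6, Mul(64, Pow(N, 2))))
Mul(Function('v')(-7), Add(136, j)) = Mul(Add(-6, Mul(64, Pow(-7, 2))), Add(136, -112)) = Mul(Add(-6, Mul(64, 49)), 24) = Mul(Add(-6, 3136), 24) = Mul(3130, 24) = 75120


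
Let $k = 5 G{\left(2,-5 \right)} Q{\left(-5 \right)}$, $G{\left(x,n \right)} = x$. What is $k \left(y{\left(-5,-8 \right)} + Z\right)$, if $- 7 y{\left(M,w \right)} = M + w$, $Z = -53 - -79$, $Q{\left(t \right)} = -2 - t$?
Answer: $\frac{5850}{7} \approx 835.71$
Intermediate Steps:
$Z = 26$ ($Z = -53 + 79 = 26$)
$k = 30$ ($k = 5 \cdot 2 \left(-2 - -5\right) = 10 \left(-2 + 5\right) = 10 \cdot 3 = 30$)
$y{\left(M,w \right)} = - \frac{M}{7} - \frac{w}{7}$ ($y{\left(M,w \right)} = - \frac{M + w}{7} = - \frac{M}{7} - \frac{w}{7}$)
$k \left(y{\left(-5,-8 \right)} + Z\right) = 30 \left(\left(\left(- \frac{1}{7}\right) \left(-5\right) - - \frac{8}{7}\right) + 26\right) = 30 \left(\left(\frac{5}{7} + \frac{8}{7}\right) + 26\right) = 30 \left(\frac{13}{7} + 26\right) = 30 \cdot \frac{195}{7} = \frac{5850}{7}$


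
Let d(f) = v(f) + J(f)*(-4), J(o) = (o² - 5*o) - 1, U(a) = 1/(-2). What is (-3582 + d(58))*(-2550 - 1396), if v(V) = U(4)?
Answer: 62640777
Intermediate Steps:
U(a) = -½
v(V) = -½
J(o) = -1 + o² - 5*o
d(f) = 7/2 - 4*f² + 20*f (d(f) = -½ + (-1 + f² - 5*f)*(-4) = -½ + (4 - 4*f² + 20*f) = 7/2 - 4*f² + 20*f)
(-3582 + d(58))*(-2550 - 1396) = (-3582 + (7/2 - 4*58² + 20*58))*(-2550 - 1396) = (-3582 + (7/2 - 4*3364 + 1160))*(-3946) = (-3582 + (7/2 - 13456 + 1160))*(-3946) = (-3582 - 24585/2)*(-3946) = -31749/2*(-3946) = 62640777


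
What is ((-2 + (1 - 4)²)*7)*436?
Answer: 21364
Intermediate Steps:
((-2 + (1 - 4)²)*7)*436 = ((-2 + (-3)²)*7)*436 = ((-2 + 9)*7)*436 = (7*7)*436 = 49*436 = 21364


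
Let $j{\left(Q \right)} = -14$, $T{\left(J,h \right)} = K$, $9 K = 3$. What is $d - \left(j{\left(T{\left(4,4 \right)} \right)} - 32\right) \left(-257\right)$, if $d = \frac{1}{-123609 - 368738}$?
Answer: $- \frac{5820526235}{492347} \approx -11822.0$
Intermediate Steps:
$K = \frac{1}{3}$ ($K = \frac{1}{9} \cdot 3 = \frac{1}{3} \approx 0.33333$)
$T{\left(J,h \right)} = \frac{1}{3}$
$d = - \frac{1}{492347}$ ($d = \frac{1}{-492347} = - \frac{1}{492347} \approx -2.0311 \cdot 10^{-6}$)
$d - \left(j{\left(T{\left(4,4 \right)} \right)} - 32\right) \left(-257\right) = - \frac{1}{492347} - \left(-14 - 32\right) \left(-257\right) = - \frac{1}{492347} - \left(-46\right) \left(-257\right) = - \frac{1}{492347} - 11822 = - \frac{5820526235}{492347}$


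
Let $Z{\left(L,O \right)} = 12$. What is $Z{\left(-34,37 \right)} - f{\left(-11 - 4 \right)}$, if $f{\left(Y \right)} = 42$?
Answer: $-30$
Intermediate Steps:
$Z{\left(-34,37 \right)} - f{\left(-11 - 4 \right)} = 12 - 42 = -30$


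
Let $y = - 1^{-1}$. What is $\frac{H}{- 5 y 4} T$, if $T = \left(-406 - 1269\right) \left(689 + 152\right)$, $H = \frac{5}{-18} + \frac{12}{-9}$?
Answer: $\frac{8170315}{72} \approx 1.1348 \cdot 10^{5}$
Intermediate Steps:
$H = - \frac{29}{18}$ ($H = 5 \left(- \frac{1}{18}\right) + 12 \left(- \frac{1}{9}\right) = - \frac{5}{18} - \frac{4}{3} = - \frac{29}{18} \approx -1.6111$)
$y = -1$ ($y = \left(-1\right) 1 = -1$)
$T = -1408675$ ($T = \left(-1675\right) 841 = -1408675$)
$\frac{H}{- 5 y 4} T = - \frac{29}{18 \left(-5\right) \left(-1\right) 4} \left(-1408675\right) = - \frac{29}{18 \cdot 5 \cdot 4} \left(-1408675\right) = - \frac{29}{18 \cdot 20} \left(-1408675\right) = \left(- \frac{29}{18}\right) \frac{1}{20} \left(-1408675\right) = \left(- \frac{29}{360}\right) \left(-1408675\right) = \frac{8170315}{72}$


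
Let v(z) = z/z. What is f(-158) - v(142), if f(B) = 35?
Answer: 34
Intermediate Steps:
v(z) = 1
f(-158) - v(142) = 35 - 1*1 = 35 - 1 = 34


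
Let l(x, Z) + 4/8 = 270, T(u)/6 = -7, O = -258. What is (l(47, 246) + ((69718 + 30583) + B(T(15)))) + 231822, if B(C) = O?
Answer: 664269/2 ≈ 3.3213e+5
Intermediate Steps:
T(u) = -42 (T(u) = 6*(-7) = -42)
B(C) = -258
l(x, Z) = 539/2 (l(x, Z) = -1/2 + 270 = 539/2)
(l(47, 246) + ((69718 + 30583) + B(T(15)))) + 231822 = (539/2 + ((69718 + 30583) - 258)) + 231822 = (539/2 + (100301 - 258)) + 231822 = (539/2 + 100043) + 231822 = 200625/2 + 231822 = 664269/2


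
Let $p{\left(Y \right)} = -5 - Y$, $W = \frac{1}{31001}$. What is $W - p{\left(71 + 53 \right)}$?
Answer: $\frac{3999130}{31001} \approx 129.0$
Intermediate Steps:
$W = \frac{1}{31001} \approx 3.2257 \cdot 10^{-5}$
$W - p{\left(71 + 53 \right)} = \frac{1}{31001} - \left(-5 - \left(71 + 53\right)\right) = \frac{1}{31001} - \left(-5 - 124\right) = \frac{1}{31001} - -129 = \frac{1}{31001} + 129 = \frac{3999130}{31001}$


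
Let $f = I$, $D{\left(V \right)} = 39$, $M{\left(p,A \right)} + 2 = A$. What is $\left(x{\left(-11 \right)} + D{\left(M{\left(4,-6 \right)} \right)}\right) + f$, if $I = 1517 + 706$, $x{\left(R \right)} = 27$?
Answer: $2289$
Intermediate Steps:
$M{\left(p,A \right)} = -2 + A$
$I = 2223$
$f = 2223$
$\left(x{\left(-11 \right)} + D{\left(M{\left(4,-6 \right)} \right)}\right) + f = \left(27 + 39\right) + 2223 = 66 + 2223 = 2289$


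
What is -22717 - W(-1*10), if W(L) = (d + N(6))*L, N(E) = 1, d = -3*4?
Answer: -22827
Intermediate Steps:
d = -12
W(L) = -11*L (W(L) = (-12 + 1)*L = -11*L)
-22717 - W(-1*10) = -22717 - (-11)*(-1*10) = -22717 - (-11)*(-10) = -22717 - 1*110 = -22717 - 110 = -22827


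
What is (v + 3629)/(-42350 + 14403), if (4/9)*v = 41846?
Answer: -195565/55894 ≈ -3.4989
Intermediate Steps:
v = 188307/2 (v = (9/4)*41846 = 188307/2 ≈ 94154.)
(v + 3629)/(-42350 + 14403) = (188307/2 + 3629)/(-42350 + 14403) = (195565/2)/(-27947) = (195565/2)*(-1/27947) = -195565/55894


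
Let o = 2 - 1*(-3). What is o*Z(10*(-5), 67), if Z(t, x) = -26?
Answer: -130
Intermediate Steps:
o = 5 (o = 2 + 3 = 5)
o*Z(10*(-5), 67) = 5*(-26) = -130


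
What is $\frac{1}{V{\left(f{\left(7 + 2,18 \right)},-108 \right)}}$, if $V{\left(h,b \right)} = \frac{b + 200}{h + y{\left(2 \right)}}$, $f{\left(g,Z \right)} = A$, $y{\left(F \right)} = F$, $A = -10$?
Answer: $- \frac{2}{23} \approx -0.086957$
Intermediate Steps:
$f{\left(g,Z \right)} = -10$
$V{\left(h,b \right)} = \frac{200 + b}{2 + h}$ ($V{\left(h,b \right)} = \frac{b + 200}{h + 2} = \frac{200 + b}{2 + h}$)
$\frac{1}{V{\left(f{\left(7 + 2,18 \right)},-108 \right)}} = \frac{1}{\frac{1}{2 - 10} \left(200 - 108\right)} = \frac{1}{\frac{1}{-8} \cdot 92} = \frac{1}{\left(- \frac{1}{8}\right) 92} = \frac{1}{- \frac{23}{2}} = - \frac{2}{23}$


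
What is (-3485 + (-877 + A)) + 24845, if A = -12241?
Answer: 8242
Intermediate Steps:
(-3485 + (-877 + A)) + 24845 = (-3485 + (-877 - 12241)) + 24845 = (-3485 - 13118) + 24845 = -16603 + 24845 = 8242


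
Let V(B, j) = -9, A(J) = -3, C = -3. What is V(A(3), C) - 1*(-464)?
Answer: 455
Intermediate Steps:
V(A(3), C) - 1*(-464) = -9 - 1*(-464) = -9 + 464 = 455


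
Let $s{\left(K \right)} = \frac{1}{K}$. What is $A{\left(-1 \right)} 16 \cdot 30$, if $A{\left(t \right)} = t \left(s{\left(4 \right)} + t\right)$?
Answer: $360$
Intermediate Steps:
$A{\left(t \right)} = t \left(\frac{1}{4} + t\right)$
$A{\left(-1 \right)} 16 \cdot 30 = - (\frac{1}{4} - 1) 16 \cdot 30 = \left(-1\right) \left(- \frac{3}{4}\right) 16 \cdot 30 = \frac{3}{4} \cdot 16 \cdot 30 = 12 \cdot 30 = 360$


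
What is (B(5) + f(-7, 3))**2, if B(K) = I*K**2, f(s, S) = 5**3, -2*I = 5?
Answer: 15625/4 ≈ 3906.3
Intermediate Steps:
I = -5/2 (I = -1/2*5 = -5/2 ≈ -2.5000)
f(s, S) = 125
B(K) = -5*K**2/2
(B(5) + f(-7, 3))**2 = (-5/2*5**2 + 125)**2 = (-5/2*25 + 125)**2 = (-125/2 + 125)**2 = (125/2)**2 = 15625/4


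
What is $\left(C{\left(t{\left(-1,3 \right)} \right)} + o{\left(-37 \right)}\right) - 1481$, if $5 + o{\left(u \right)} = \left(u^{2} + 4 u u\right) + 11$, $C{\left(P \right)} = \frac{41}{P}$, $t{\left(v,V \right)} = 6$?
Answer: $\frac{32261}{6} \approx 5376.8$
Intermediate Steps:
$o{\left(u \right)} = 6 + 5 u^{2}$ ($o{\left(u \right)} = -5 + \left(\left(u^{2} + 4 u u\right) + 11\right) = -5 + \left(\left(u^{2} + 4 u^{2}\right) + 11\right) = -5 + \left(5 u^{2} + 11\right) = -5 + \left(11 + 5 u^{2}\right) = 6 + 5 u^{2}$)
$\left(C{\left(t{\left(-1,3 \right)} \right)} + o{\left(-37 \right)}\right) - 1481 = \left(\frac{41}{6} + \left(6 + 5 \left(-37\right)^{2}\right)\right) - 1481 = \left(41 \cdot \frac{1}{6} + \left(6 + 5 \cdot 1369\right)\right) - 1481 = \left(\frac{41}{6} + \left(6 + 6845\right)\right) - 1481 = \left(\frac{41}{6} + 6851\right) - 1481 = \frac{41147}{6} - 1481 = \frac{32261}{6}$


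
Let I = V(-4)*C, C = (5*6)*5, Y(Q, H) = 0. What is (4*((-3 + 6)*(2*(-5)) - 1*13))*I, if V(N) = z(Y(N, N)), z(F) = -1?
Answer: 25800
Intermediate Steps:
V(N) = -1
C = 150 (C = 30*5 = 150)
I = -150 (I = -1*150 = -150)
(4*((-3 + 6)*(2*(-5)) - 1*13))*I = (4*((-3 + 6)*(2*(-5)) - 1*13))*(-150) = (4*(3*(-10) - 13))*(-150) = (4*(-30 - 13))*(-150) = (4*(-43))*(-150) = -172*(-150) = 25800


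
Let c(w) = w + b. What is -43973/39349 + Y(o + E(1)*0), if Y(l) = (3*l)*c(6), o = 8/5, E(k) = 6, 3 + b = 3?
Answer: 5446391/196745 ≈ 27.682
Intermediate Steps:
b = 0 (b = -3 + 3 = 0)
o = 8/5 (o = 8*(1/5) = 8/5 ≈ 1.6000)
c(w) = w (c(w) = w + 0 = w)
Y(l) = 18*l (Y(l) = (3*l)*6 = 18*l)
-43973/39349 + Y(o + E(1)*0) = -43973/39349 + 18*(8/5 + 6*0) = -43973*1/39349 + 18*(8/5 + 0) = -43973/39349 + 18*(8/5) = -43973/39349 + 144/5 = 5446391/196745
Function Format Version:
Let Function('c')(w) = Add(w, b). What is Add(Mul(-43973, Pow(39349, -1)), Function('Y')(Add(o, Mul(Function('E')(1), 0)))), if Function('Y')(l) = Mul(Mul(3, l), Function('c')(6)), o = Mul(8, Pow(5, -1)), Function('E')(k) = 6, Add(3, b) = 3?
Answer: Rational(5446391, 196745) ≈ 27.682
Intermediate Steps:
b = 0 (b = Add(-3, 3) = 0)
o = Rational(8, 5) (o = Mul(8, Rational(1, 5)) = Rational(8, 5) ≈ 1.6000)
Function('c')(w) = w (Function('c')(w) = Add(w, 0) = w)
Function('Y')(l) = Mul(18, l) (Function('Y')(l) = Mul(Mul(3, l), 6) = Mul(18, l))
Add(Mul(-43973, Pow(39349, -1)), Function('Y')(Add(o, Mul(Function('E')(1), 0)))) = Add(Mul(-43973, Pow(39349, -1)), Mul(18, Add(Rational(8, 5), Mul(6, 0)))) = Add(Mul(-43973, Rational(1, 39349)), Mul(18, Add(Rational(8, 5), 0))) = Add(Rational(-43973, 39349), Mul(18, Rational(8, 5))) = Add(Rational(-43973, 39349), Rational(144, 5)) = Rational(5446391, 196745)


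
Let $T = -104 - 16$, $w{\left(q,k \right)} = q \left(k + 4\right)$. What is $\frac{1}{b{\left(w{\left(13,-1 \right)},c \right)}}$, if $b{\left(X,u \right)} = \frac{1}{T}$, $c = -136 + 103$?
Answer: $-120$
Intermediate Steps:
$w{\left(q,k \right)} = q \left(4 + k\right)$
$T = -120$ ($T = -104 - 16 = -120$)
$c = -33$
$b{\left(X,u \right)} = - \frac{1}{120}$ ($b{\left(X,u \right)} = \frac{1}{-120} = - \frac{1}{120}$)
$\frac{1}{b{\left(w{\left(13,-1 \right)},c \right)}} = \frac{1}{- \frac{1}{120}} = -120$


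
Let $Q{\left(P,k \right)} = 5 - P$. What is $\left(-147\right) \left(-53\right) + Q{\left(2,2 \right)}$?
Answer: $7794$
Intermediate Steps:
$\left(-147\right) \left(-53\right) + Q{\left(2,2 \right)} = \left(-147\right) \left(-53\right) + \left(5 - 2\right) = 7791 + \left(5 - 2\right) = 7791 + 3 = 7794$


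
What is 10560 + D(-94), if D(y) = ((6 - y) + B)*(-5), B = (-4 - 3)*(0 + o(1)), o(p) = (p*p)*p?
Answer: 10095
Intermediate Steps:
o(p) = p³ (o(p) = p²*p = p³)
B = -7 (B = (-4 - 3)*(0 + 1³) = -7*(0 + 1) = -7*1 = -7)
D(y) = 5 + 5*y (D(y) = ((6 - y) - 7)*(-5) = (-1 - y)*(-5) = 5 + 5*y)
10560 + D(-94) = 10560 + (5 + 5*(-94)) = 10560 + (5 - 470) = 10560 - 465 = 10095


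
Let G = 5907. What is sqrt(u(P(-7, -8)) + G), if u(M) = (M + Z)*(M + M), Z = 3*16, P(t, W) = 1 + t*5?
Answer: sqrt(4955) ≈ 70.392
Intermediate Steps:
P(t, W) = 1 + 5*t
Z = 48
u(M) = 2*M*(48 + M) (u(M) = (M + 48)*(M + M) = (48 + M)*(2*M) = 2*M*(48 + M))
sqrt(u(P(-7, -8)) + G) = sqrt(2*(1 + 5*(-7))*(48 + (1 + 5*(-7))) + 5907) = sqrt(2*(1 - 35)*(48 + (1 - 35)) + 5907) = sqrt(2*(-34)*(48 - 34) + 5907) = sqrt(2*(-34)*14 + 5907) = sqrt(-952 + 5907) = sqrt(4955)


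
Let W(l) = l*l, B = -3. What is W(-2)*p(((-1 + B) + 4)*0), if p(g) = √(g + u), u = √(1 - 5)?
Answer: 4 + 4*I ≈ 4.0 + 4.0*I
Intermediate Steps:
u = 2*I (u = √(-4) = 2*I ≈ 2.0*I)
p(g) = √(g + 2*I)
W(l) = l²
W(-2)*p(((-1 + B) + 4)*0) = (-2)²*√(((-1 - 3) + 4)*0 + 2*I) = 4*√((-4 + 4)*0 + 2*I) = 4*√(0*0 + 2*I) = 4*√(0 + 2*I) = 4*√(2*I) = 4*(1 + I) = 4 + 4*I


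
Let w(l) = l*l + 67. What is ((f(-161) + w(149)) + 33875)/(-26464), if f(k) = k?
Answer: -27991/13232 ≈ -2.1154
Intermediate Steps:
w(l) = 67 + l² (w(l) = l² + 67 = 67 + l²)
((f(-161) + w(149)) + 33875)/(-26464) = ((-161 + (67 + 149²)) + 33875)/(-26464) = ((-161 + (67 + 22201)) + 33875)*(-1/26464) = ((-161 + 22268) + 33875)*(-1/26464) = (22107 + 33875)*(-1/26464) = 55982*(-1/26464) = -27991/13232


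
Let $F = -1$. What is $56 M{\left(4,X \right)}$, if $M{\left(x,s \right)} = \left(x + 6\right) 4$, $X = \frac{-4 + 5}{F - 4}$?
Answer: $2240$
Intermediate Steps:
$X = - \frac{1}{5}$ ($X = \frac{-4 + 5}{-1 - 4} = 1 \frac{1}{-5} = 1 \left(- \frac{1}{5}\right) = - \frac{1}{5} \approx -0.2$)
$M{\left(x,s \right)} = 24 + 4 x$ ($M{\left(x,s \right)} = \left(6 + x\right) 4 = 24 + 4 x$)
$56 M{\left(4,X \right)} = 56 \left(24 + 4 \cdot 4\right) = 56 \left(24 + 16\right) = 56 \cdot 40 = 2240$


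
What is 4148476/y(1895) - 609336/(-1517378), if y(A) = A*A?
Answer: 4241473512664/2724471166225 ≈ 1.5568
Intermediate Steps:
y(A) = A**2
4148476/y(1895) - 609336/(-1517378) = 4148476/(1895**2) - 609336/(-1517378) = 4148476/3591025 - 609336*(-1/1517378) = 4148476*(1/3591025) + 304668/758689 = 4148476/3591025 + 304668/758689 = 4241473512664/2724471166225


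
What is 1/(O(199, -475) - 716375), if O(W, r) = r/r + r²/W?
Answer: -199/142332801 ≈ -1.3981e-6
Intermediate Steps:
O(W, r) = 1 + r²/W
1/(O(199, -475) - 716375) = 1/((199 + (-475)²)/199 - 716375) = 1/((199 + 225625)/199 - 716375) = 1/((1/199)*225824 - 716375) = 1/(225824/199 - 716375) = 1/(-142332801/199) = -199/142332801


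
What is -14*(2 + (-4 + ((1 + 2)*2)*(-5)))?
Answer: 448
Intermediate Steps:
-14*(2 + (-4 + ((1 + 2)*2)*(-5))) = -14*(2 + (-4 + (3*2)*(-5))) = -14*(2 + (-4 + 6*(-5))) = -14*(2 + (-4 - 30)) = -14*(2 - 34) = -14*(-32) = 448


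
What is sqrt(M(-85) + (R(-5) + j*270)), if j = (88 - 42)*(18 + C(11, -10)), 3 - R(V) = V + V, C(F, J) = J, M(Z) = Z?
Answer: 6*sqrt(2758) ≈ 315.10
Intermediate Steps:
R(V) = 3 - 2*V (R(V) = 3 - (V + V) = 3 - 2*V)
j = 368 (j = (88 - 42)*(18 - 10) = 46*8 = 368)
sqrt(M(-85) + (R(-5) + j*270)) = sqrt(-85 + ((3 - 2*(-5)) + 368*270)) = sqrt(-85 + ((3 + 10) + 99360)) = sqrt(-85 + (13 + 99360)) = sqrt(-85 + 99373) = sqrt(99288) = 6*sqrt(2758)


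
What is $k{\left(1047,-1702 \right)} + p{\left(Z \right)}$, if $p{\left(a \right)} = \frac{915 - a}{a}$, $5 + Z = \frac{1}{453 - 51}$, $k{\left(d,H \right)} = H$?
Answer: $- \frac{3789157}{2009} \approx -1886.1$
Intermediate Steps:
$Z = - \frac{2009}{402}$ ($Z = -5 + \frac{1}{453 - 51} = -5 + \frac{1}{402} = - \frac{2009}{402} \approx -4.9975$)
$p{\left(a \right)} = \frac{915 - a}{a}$
$k{\left(1047,-1702 \right)} + p{\left(Z \right)} = -1702 + \frac{915 - - \frac{2009}{402}}{- \frac{2009}{402}} = -1702 - \frac{402 \left(915 + \frac{2009}{402}\right)}{2009} = -1702 - \frac{369839}{2009} = - \frac{3789157}{2009}$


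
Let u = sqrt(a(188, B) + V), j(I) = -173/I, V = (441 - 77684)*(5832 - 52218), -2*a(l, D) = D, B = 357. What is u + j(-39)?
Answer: 173/39 + sqrt(14331974478)/2 ≈ 59863.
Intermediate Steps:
a(l, D) = -D/2
V = 3582993798 (V = -77243*(-46386) = 3582993798)
u = sqrt(14331974478)/2 (u = sqrt(-1/2*357 + 3582993798) = sqrt(-357/2 + 3582993798) = sqrt(7165987239/2) = sqrt(14331974478)/2 ≈ 59858.)
u + j(-39) = sqrt(14331974478)/2 - 173/(-39) = sqrt(14331974478)/2 - 173*(-1/39) = sqrt(14331974478)/2 + 173/39 = 173/39 + sqrt(14331974478)/2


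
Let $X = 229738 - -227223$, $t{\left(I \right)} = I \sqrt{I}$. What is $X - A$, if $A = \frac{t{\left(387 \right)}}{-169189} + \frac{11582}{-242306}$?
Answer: $\frac{55362201824}{121153} + \frac{1161 \sqrt{43}}{169189} \approx 4.5696 \cdot 10^{5}$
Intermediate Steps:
$t{\left(I \right)} = I^{\frac{3}{2}}$
$X = 456961$ ($X = 229738 + 227223 = 456961$)
$A = - \frac{5791}{121153} - \frac{1161 \sqrt{43}}{169189}$ ($A = \frac{387^{\frac{3}{2}}}{-169189} + \frac{11582}{-242306} = 1161 \sqrt{43} \left(- \frac{1}{169189}\right) + 11582 \left(- \frac{1}{242306}\right) = - \frac{1161 \sqrt{43}}{169189} - \frac{5791}{121153} = - \frac{5791}{121153} - \frac{1161 \sqrt{43}}{169189} \approx -0.092797$)
$X - A = 456961 - \left(- \frac{5791}{121153} - \frac{1161 \sqrt{43}}{169189}\right) = 456961 + \left(\frac{5791}{121153} + \frac{1161 \sqrt{43}}{169189}\right) = \frac{55362201824}{121153} + \frac{1161 \sqrt{43}}{169189}$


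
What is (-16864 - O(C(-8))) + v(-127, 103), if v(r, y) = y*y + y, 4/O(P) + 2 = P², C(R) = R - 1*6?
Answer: -596746/97 ≈ -6152.0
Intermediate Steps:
C(R) = -6 + R (C(R) = R - 6 = -6 + R)
O(P) = 4/(-2 + P²)
v(r, y) = y + y² (v(r, y) = y² + y = y + y²)
(-16864 - O(C(-8))) + v(-127, 103) = (-16864 - 4/(-2 + (-6 - 8)²)) + 103*(1 + 103) = (-16864 - 4/(-2 + (-14)²)) + 103*104 = (-16864 - 4/(-2 + 196)) + 10712 = (-16864 - 4/194) + 10712 = (-16864 - 1*2/97) + 10712 = (-16864 - 2/97) + 10712 = -1635810/97 + 10712 = -596746/97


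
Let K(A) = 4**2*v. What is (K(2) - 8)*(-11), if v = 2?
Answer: -264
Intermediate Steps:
K(A) = 32 (K(A) = 4**2*2 = 16*2 = 32)
(K(2) - 8)*(-11) = (32 - 8)*(-11) = 24*(-11) = -264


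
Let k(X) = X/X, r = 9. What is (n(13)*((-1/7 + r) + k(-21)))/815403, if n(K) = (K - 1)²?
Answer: 3312/1902607 ≈ 0.0017408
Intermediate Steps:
k(X) = 1
n(K) = (-1 + K)²
(n(13)*((-1/7 + r) + k(-21)))/815403 = ((-1 + 13)²*((-1/7 + 9) + 1))/815403 = (12²*(((⅐)*(-1) + 9) + 1))*(1/815403) = (144*((-⅐ + 9) + 1))*(1/815403) = (144*(62/7 + 1))*(1/815403) = (144*(69/7))*(1/815403) = (9936/7)*(1/815403) = 3312/1902607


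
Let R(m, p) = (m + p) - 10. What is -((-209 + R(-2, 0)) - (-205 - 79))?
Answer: -63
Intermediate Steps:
R(m, p) = -10 + m + p
-((-209 + R(-2, 0)) - (-205 - 79)) = -((-209 + (-10 - 2 + 0)) - (-205 - 79)) = -((-209 - 12) - 1*(-284)) = -(-221 + 284) = -1*63 = -63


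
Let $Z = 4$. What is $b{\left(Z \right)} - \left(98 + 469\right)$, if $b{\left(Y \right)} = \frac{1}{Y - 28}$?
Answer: $- \frac{13609}{24} \approx -567.04$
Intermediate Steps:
$b{\left(Y \right)} = \frac{1}{-28 + Y}$
$b{\left(Z \right)} - \left(98 + 469\right) = \frac{1}{-28 + 4} - \left(98 + 469\right) = \frac{1}{-24} - 567 = - \frac{1}{24} - 567 = - \frac{13609}{24}$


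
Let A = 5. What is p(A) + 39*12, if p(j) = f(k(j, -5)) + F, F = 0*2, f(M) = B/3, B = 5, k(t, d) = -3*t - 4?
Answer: 1409/3 ≈ 469.67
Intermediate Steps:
k(t, d) = -4 - 3*t
f(M) = 5/3
F = 0
p(j) = 5/3 (p(j) = 5/3 + 0 = 5/3)
p(A) + 39*12 = 5/3 + 39*12 = 5/3 + 468 = 1409/3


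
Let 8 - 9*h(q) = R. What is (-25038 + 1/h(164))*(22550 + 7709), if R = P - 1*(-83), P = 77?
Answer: -115159248315/152 ≈ -7.5763e+8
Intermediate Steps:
R = 160 (R = 77 - 1*(-83) = 77 + 83 = 160)
h(q) = -152/9 (h(q) = 8/9 - ⅑*160 = 8/9 - 160/9 = -152/9)
(-25038 + 1/h(164))*(22550 + 7709) = (-25038 + 1/(-152/9))*(22550 + 7709) = (-25038 - 9/152)*30259 = -3805785/152*30259 = -115159248315/152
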